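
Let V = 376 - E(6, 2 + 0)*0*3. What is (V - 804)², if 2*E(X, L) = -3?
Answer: 183184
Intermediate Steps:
E(X, L) = -3/2 (E(X, L) = (½)*(-3) = -3/2)
V = 376 (V = 376 - (-3/2*0)*3 = 376 - 0*3 = 376 - 1*0 = 376 + 0 = 376)
(V - 804)² = (376 - 804)² = (-428)² = 183184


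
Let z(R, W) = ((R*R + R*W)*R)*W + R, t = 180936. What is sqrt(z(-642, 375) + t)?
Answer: I*sqrt(41267740206) ≈ 2.0314e+5*I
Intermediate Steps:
z(R, W) = R + R*W*(R**2 + R*W) (z(R, W) = ((R**2 + R*W)*R)*W + R = (R*(R**2 + R*W))*W + R = R*W*(R**2 + R*W) + R = R + R*W*(R**2 + R*W))
sqrt(z(-642, 375) + t) = sqrt(-642*(1 - 642*375**2 + 375*(-642)**2) + 180936) = sqrt(-642*(1 - 642*140625 + 375*412164) + 180936) = sqrt(-642*(1 - 90281250 + 154561500) + 180936) = sqrt(-642*64280251 + 180936) = sqrt(-41267921142 + 180936) = sqrt(-41267740206) = I*sqrt(41267740206)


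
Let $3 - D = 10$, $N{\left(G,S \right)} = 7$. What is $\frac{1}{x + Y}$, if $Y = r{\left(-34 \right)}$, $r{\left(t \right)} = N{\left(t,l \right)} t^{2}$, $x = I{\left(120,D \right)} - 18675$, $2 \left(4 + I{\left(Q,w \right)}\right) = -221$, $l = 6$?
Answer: $- \frac{2}{21395} \approx -9.348 \cdot 10^{-5}$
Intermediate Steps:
$D = -7$ ($D = 3 - 10 = -7$)
$I{\left(Q,w \right)} = - \frac{229}{2}$ ($I{\left(Q,w \right)} = -4 + \frac{1}{2} \left(-221\right) = -4 - \frac{221}{2} = - \frac{229}{2}$)
$x = - \frac{37579}{2}$ ($x = - \frac{229}{2} - 18675 = - \frac{37579}{2} \approx -18790.0$)
$r{\left(t \right)} = 7 t^{2}$
$Y = 8092$ ($Y = 7 \left(-34\right)^{2} = 7 \cdot 1156 = 8092$)
$\frac{1}{x + Y} = \frac{1}{- \frac{37579}{2} + 8092} = \frac{1}{- \frac{21395}{2}} = - \frac{2}{21395}$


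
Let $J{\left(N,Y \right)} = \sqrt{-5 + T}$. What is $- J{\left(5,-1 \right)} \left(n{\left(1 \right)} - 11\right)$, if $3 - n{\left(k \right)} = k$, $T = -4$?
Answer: $27 i \approx 27.0 i$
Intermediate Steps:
$J{\left(N,Y \right)} = 3 i$ ($J{\left(N,Y \right)} = \sqrt{-5 - 4} = \sqrt{-9} = 3 i$)
$n{\left(k \right)} = 3 - k$
$- J{\left(5,-1 \right)} \left(n{\left(1 \right)} - 11\right) = - 3 i \left(\left(3 - 1\right) - 11\right) = - 3 i \left(2 - 11\right) = - 3 i \left(-9\right) = 27 i$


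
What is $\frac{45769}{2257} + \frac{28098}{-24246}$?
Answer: $\frac{1571018}{82167} \approx 19.12$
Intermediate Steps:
$\frac{45769}{2257} + \frac{28098}{-24246} = 45769 \cdot \frac{1}{2257} + 28098 \left(- \frac{1}{24246}\right) = \frac{1237}{61} - \frac{1561}{1347} = \frac{1571018}{82167}$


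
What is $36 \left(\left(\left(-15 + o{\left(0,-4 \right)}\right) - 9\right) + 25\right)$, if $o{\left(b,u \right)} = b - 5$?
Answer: $-144$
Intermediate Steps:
$o{\left(b,u \right)} = -5 + b$
$36 \left(\left(\left(-15 + o{\left(0,-4 \right)}\right) - 9\right) + 25\right) = 36 \left(\left(\left(-15 + \left(-5 + 0\right)\right) - 9\right) + 25\right) = 36 \left(\left(\left(-15 - 5\right) - 9\right) + 25\right) = 36 \left(\left(-20 - 9\right) + 25\right) = 36 \left(-29 + 25\right) = 36 \left(-4\right) = -144$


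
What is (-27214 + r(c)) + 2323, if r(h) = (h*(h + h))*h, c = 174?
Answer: 10511157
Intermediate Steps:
r(h) = 2*h**3 (r(h) = (h*(2*h))*h = (2*h**2)*h = 2*h**3)
(-27214 + r(c)) + 2323 = (-27214 + 2*174**3) + 2323 = (-27214 + 2*5268024) + 2323 = (-27214 + 10536048) + 2323 = 10508834 + 2323 = 10511157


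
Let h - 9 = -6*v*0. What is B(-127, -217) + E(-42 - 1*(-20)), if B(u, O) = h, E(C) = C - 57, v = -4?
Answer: -70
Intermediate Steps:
E(C) = -57 + C
h = 9 (h = 9 - 6*(-4)*0 = 9 + 24*0 = 9 + 0 = 9)
B(u, O) = 9
B(-127, -217) + E(-42 - 1*(-20)) = 9 + (-57 + (-42 - 1*(-20))) = 9 + (-57 + (-42 + 20)) = 9 + (-57 - 22) = 9 - 79 = -70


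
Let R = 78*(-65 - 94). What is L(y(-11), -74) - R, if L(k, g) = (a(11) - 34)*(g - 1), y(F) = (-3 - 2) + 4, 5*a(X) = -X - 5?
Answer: 15192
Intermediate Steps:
a(X) = -1 - X/5 (a(X) = (-X - 5)/5 = (-5 - X)/5 = -1 - X/5)
y(F) = -1 (y(F) = -5 + 4 = -1)
R = -12402 (R = 78*(-159) = -12402)
L(k, g) = 186/5 - 186*g/5 (L(k, g) = ((-1 - 1/5*11) - 34)*(g - 1) = ((-1 - 11/5) - 34)*(-1 + g) = (-16/5 - 34)*(-1 + g) = -186*(-1 + g)/5 = 186/5 - 186*g/5)
L(y(-11), -74) - R = (186/5 - 186/5*(-74)) - 1*(-12402) = (186/5 + 13764/5) + 12402 = 2790 + 12402 = 15192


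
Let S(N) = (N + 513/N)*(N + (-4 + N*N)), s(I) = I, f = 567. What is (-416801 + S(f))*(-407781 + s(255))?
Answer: -74364555257386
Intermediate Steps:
S(N) = (N + 513/N)*(-4 + N + N²) (S(N) = (N + 513/N)*(N + (-4 + N²)) = (N + 513/N)*(-4 + N + N²))
(-416801 + S(f))*(-407781 + s(255)) = (-416801 + (513 + 567² + 567³ - 2052/567 + 509*567))*(-407781 + 255) = (-416801 + (513 + 321489 + 182284263 - 2052*1/567 + 288603))*(-407526) = (-416801 + (513 + 321489 + 182284263 - 76/21 + 288603))*(-407526) = (-416801 + 3840792152/21)*(-407526) = (3832039331/21)*(-407526) = -74364555257386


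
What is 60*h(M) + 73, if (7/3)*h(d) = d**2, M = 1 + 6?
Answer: 1333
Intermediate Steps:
M = 7
h(d) = 3*d**2/7
60*h(M) + 73 = 60*((3/7)*7**2) + 73 = 60*((3/7)*49) + 73 = 60*21 + 73 = 1260 + 73 = 1333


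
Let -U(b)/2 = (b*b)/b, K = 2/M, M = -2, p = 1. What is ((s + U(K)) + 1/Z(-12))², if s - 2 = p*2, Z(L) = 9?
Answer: 3025/81 ≈ 37.346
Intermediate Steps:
K = -1 (K = 2/(-2) = 2*(-½) = -1)
s = 4 (s = 2 + 1*2 = 2 + 2 = 4)
U(b) = -2*b (U(b) = -2*b*b/b = -2*b²/b = -2*b)
((s + U(K)) + 1/Z(-12))² = ((4 - 2*(-1)) + 1/9)² = ((4 + 2) + ⅑)² = (6 + ⅑)² = (55/9)² = 3025/81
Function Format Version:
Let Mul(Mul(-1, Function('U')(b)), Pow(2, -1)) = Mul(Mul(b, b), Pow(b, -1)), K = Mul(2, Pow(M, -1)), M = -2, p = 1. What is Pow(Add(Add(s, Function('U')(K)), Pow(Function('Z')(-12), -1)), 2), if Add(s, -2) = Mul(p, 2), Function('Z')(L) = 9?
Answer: Rational(3025, 81) ≈ 37.346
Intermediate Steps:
K = -1 (K = Mul(2, Pow(-2, -1)) = Mul(2, Rational(-1, 2)) = -1)
s = 4 (s = Add(2, Mul(1, 2)) = Add(2, 2) = 4)
Function('U')(b) = Mul(-2, b) (Function('U')(b) = Mul(-2, Mul(Mul(b, b), Pow(b, -1))) = Mul(-2, Mul(Pow(b, 2), Pow(b, -1))) = Mul(-2, b))
Pow(Add(Add(s, Function('U')(K)), Pow(Function('Z')(-12), -1)), 2) = Pow(Add(Add(4, Mul(-2, -1)), Pow(9, -1)), 2) = Pow(Add(Add(4, 2), Rational(1, 9)), 2) = Pow(Add(6, Rational(1, 9)), 2) = Pow(Rational(55, 9), 2) = Rational(3025, 81)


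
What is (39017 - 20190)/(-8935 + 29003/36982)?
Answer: -696260114/330405167 ≈ -2.1073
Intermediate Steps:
(39017 - 20190)/(-8935 + 29003/36982) = 18827/(-8935 + 29003*(1/36982)) = 18827/(-8935 + 29003/36982) = 18827/(-330405167/36982) = 18827*(-36982/330405167) = -696260114/330405167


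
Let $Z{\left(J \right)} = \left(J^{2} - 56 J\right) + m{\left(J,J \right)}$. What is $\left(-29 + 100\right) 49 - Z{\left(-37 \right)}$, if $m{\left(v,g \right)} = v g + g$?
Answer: $-1294$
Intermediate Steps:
$m{\left(v,g \right)} = g + g v$ ($m{\left(v,g \right)} = g v + g = g + g v$)
$Z{\left(J \right)} = J^{2} - 56 J + J \left(1 + J\right)$ ($Z{\left(J \right)} = \left(J^{2} - 56 J\right) + J \left(1 + J\right) = J^{2} - 56 J + J \left(1 + J\right)$)
$\left(-29 + 100\right) 49 - Z{\left(-37 \right)} = \left(-29 + 100\right) 49 - - 37 \left(-55 + 2 \left(-37\right)\right) = 71 \cdot 49 - - 37 \left(-55 - 74\right) = 3479 - \left(-37\right) \left(-129\right) = 3479 - 4773 = -1294$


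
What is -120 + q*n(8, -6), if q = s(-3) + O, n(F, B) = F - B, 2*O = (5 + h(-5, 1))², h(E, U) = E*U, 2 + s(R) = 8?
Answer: -36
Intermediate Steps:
s(R) = 6 (s(R) = -2 + 8 = 6)
O = 0 (O = (5 - 5*1)²/2 = (5 - 5)²/2 = (½)*0² = (½)*0 = 0)
q = 6 (q = 6 + 0 = 6)
-120 + q*n(8, -6) = -120 + 6*(8 - 1*(-6)) = -120 + 6*(8 + 6) = -120 + 6*14 = -120 + 84 = -36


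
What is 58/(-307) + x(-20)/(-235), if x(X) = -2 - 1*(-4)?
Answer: -14244/72145 ≈ -0.19744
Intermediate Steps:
x(X) = 2 (x(X) = -2 + 4 = 2)
58/(-307) + x(-20)/(-235) = 58/(-307) + 2/(-235) = 58*(-1/307) + 2*(-1/235) = -58/307 - 2/235 = -14244/72145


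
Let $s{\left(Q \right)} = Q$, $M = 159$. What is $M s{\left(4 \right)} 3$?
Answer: $1908$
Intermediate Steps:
$M s{\left(4 \right)} 3 = 159 \cdot 4 \cdot 3 = 636 \cdot 3 = 1908$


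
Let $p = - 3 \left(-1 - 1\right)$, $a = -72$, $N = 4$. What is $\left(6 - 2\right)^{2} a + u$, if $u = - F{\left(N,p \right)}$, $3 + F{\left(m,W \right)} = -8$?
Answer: $-1141$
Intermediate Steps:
$p = 6$ ($p = \left(-3\right) \left(-2\right) = 6$)
$F{\left(m,W \right)} = -11$ ($F{\left(m,W \right)} = -3 - 8 = -11$)
$u = 11$ ($u = \left(-1\right) \left(-11\right) = 11$)
$\left(6 - 2\right)^{2} a + u = \left(6 - 2\right)^{2} \left(-72\right) + 11 = 4^{2} \left(-72\right) + 11 = 16 \left(-72\right) + 11 = -1152 + 11 = -1141$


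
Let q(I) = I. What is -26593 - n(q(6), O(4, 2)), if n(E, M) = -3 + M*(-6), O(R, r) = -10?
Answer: -26650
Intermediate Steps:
n(E, M) = -3 - 6*M
-26593 - n(q(6), O(4, 2)) = -26593 - (-3 - 6*(-10)) = -26593 - (-3 + 60) = -26593 - 1*57 = -26593 - 57 = -26650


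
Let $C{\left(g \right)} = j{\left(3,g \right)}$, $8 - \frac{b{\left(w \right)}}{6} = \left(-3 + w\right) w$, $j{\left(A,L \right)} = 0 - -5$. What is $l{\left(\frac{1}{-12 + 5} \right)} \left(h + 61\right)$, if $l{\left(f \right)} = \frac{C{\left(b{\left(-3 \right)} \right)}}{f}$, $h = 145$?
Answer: $-7210$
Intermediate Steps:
$j{\left(A,L \right)} = 5$ ($j{\left(A,L \right)} = 0 + 5 = 5$)
$b{\left(w \right)} = 48 - 6 w \left(-3 + w\right)$ ($b{\left(w \right)} = 48 - 6 \left(-3 + w\right) w = 48 - 6 w \left(-3 + w\right)$)
$C{\left(g \right)} = 5$
$l{\left(f \right)} = \frac{5}{f}$
$l{\left(\frac{1}{-12 + 5} \right)} \left(h + 61\right) = \frac{5}{\frac{1}{-12 + 5}} \left(145 + 61\right) = \frac{5}{\frac{1}{-7}} \cdot 206 = \frac{5}{- \frac{1}{7}} \cdot 206 = 5 \left(-7\right) 206 = \left(-35\right) 206 = -7210$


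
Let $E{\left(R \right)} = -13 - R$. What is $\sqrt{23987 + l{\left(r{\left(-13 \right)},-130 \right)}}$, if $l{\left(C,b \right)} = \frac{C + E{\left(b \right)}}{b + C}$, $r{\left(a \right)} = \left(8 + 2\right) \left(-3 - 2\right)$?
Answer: $\frac{\sqrt{21587965}}{30} \approx 154.88$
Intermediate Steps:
$r{\left(a \right)} = -50$ ($r{\left(a \right)} = 10 \left(-5\right) = -50$)
$l{\left(C,b \right)} = \frac{-13 + C - b}{C + b}$ ($l{\left(C,b \right)} = \frac{C - \left(13 + b\right)}{b + C} = \frac{-13 + C - b}{C + b}$)
$\sqrt{23987 + l{\left(r{\left(-13 \right)},-130 \right)}} = \sqrt{23987 + \frac{-13 - 50 - -130}{-50 - 130}} = \sqrt{23987 + \frac{-13 - 50 + 130}{-180}} = \sqrt{23987 - \frac{67}{180}} = \sqrt{\frac{4317593}{180}} = \frac{\sqrt{21587965}}{30}$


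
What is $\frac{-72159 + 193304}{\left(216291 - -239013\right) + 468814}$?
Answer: $\frac{121145}{924118} \approx 0.13109$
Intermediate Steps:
$\frac{-72159 + 193304}{\left(216291 - -239013\right) + 468814} = \frac{121145}{\left(216291 + 239013\right) + 468814} = \frac{121145}{455304 + 468814} = \frac{121145}{924118}$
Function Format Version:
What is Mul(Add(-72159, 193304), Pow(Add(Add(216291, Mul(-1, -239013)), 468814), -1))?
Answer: Rational(121145, 924118) ≈ 0.13109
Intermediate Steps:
Mul(Add(-72159, 193304), Pow(Add(Add(216291, Mul(-1, -239013)), 468814), -1)) = Mul(121145, Pow(Add(Add(216291, 239013), 468814), -1)) = Mul(121145, Pow(Add(455304, 468814), -1)) = Mul(121145, Pow(924118, -1)) = Mul(121145, Rational(1, 924118)) = Rational(121145, 924118)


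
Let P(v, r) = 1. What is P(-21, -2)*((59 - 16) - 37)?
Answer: 6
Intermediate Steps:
P(-21, -2)*((59 - 16) - 37) = 1*((59 - 16) - 37) = 1*(43 - 37) = 1*6 = 6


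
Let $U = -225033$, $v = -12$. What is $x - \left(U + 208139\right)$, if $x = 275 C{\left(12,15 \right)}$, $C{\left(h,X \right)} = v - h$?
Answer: $10294$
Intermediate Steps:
$C{\left(h,X \right)} = -12 - h$
$x = -6600$ ($x = 275 \left(-12 - 12\right) = 275 \left(-24\right) = -6600$)
$x - \left(U + 208139\right) = -6600 - \left(-225033 + 208139\right) = -6600 - -16894 = -6600 + 16894 = 10294$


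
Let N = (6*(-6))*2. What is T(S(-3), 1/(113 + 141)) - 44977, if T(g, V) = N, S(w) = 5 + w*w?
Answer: -45049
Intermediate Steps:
S(w) = 5 + w²
N = -72 (N = -36*2 = -72)
T(g, V) = -72
T(S(-3), 1/(113 + 141)) - 44977 = -72 - 44977 = -45049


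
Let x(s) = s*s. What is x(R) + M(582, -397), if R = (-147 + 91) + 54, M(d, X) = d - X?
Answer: 983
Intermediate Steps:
R = -2 (R = -56 + 54 = -2)
x(s) = s²
x(R) + M(582, -397) = (-2)² + (582 - 1*(-397)) = 4 + (582 + 397) = 4 + 979 = 983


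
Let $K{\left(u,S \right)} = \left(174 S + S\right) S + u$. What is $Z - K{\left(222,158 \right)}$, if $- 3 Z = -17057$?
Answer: $- \frac{13089709}{3} \approx -4.3632 \cdot 10^{6}$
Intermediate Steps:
$Z = \frac{17057}{3}$ ($Z = \left(- \frac{1}{3}\right) \left(-17057\right) = \frac{17057}{3} \approx 5685.7$)
$K{\left(u,S \right)} = u + 175 S^{2}$ ($K{\left(u,S \right)} = 175 S S + u = 175 S^{2} + u = u + 175 S^{2}$)
$Z - K{\left(222,158 \right)} = \frac{17057}{3} - \left(222 + 175 \cdot 158^{2}\right) = \frac{17057}{3} - \left(222 + 175 \cdot 24964\right) = \frac{17057}{3} - \left(222 + 4368700\right) = \frac{17057}{3} - 4368922 = - \frac{13089709}{3}$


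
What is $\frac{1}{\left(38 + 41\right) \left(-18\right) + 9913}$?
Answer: $\frac{1}{8491} \approx 0.00011777$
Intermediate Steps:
$\frac{1}{\left(38 + 41\right) \left(-18\right) + 9913} = \frac{1}{79 \left(-18\right) + 9913} = \frac{1}{-1422 + 9913} = \frac{1}{8491}$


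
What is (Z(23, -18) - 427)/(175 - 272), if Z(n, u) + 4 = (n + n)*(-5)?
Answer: 661/97 ≈ 6.8144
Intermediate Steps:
Z(n, u) = -4 - 10*n (Z(n, u) = -4 + (n + n)*(-5) = -4 + (2*n)*(-5) = -4 - 10*n)
(Z(23, -18) - 427)/(175 - 272) = ((-4 - 10*23) - 427)/(175 - 272) = ((-4 - 230) - 427)/(-97) = (-234 - 427)*(-1/97) = -661*(-1/97) = 661/97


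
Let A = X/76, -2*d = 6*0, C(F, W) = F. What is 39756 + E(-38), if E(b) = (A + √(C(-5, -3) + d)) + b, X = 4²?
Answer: 754646/19 + I*√5 ≈ 39718.0 + 2.2361*I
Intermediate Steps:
d = 0 (d = -3*0 = -½*0 = 0)
X = 16
A = 4/19 (A = 16/76 = 16*(1/76) = 4/19 ≈ 0.21053)
E(b) = 4/19 + b + I*√5 (E(b) = (4/19 + √(-5 + 0)) + b = (4/19 + √(-5)) + b = (4/19 + I*√5) + b = 4/19 + b + I*√5)
39756 + E(-38) = 39756 + (4/19 - 38 + I*√5) = 39756 + (-718/19 + I*√5) = 754646/19 + I*√5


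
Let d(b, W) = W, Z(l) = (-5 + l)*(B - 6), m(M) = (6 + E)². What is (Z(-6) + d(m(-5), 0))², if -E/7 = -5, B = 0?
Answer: 4356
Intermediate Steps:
E = 35 (E = -7*(-5) = 35)
m(M) = 1681 (m(M) = (6 + 35)² = 41² = 1681)
Z(l) = 30 - 6*l (Z(l) = (-5 + l)*(0 - 6) = (-5 + l)*(-6) = 30 - 6*l)
(Z(-6) + d(m(-5), 0))² = ((30 - 6*(-6)) + 0)² = ((30 + 36) + 0)² = (66 + 0)² = 66² = 4356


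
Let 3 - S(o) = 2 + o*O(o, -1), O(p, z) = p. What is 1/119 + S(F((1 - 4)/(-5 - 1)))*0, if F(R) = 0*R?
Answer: 1/119 ≈ 0.0084034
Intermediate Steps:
F(R) = 0
S(o) = 1 - o² (S(o) = 3 - (2 + o*o) = 3 - (2 + o²) = 3 + (-2 - o²) = 1 - o²)
1/119 + S(F((1 - 4)/(-5 - 1)))*0 = 1/119 + (1 - 1*0²)*0 = 1/119 + (1 - 1*0)*0 = 1/119 + (1 + 0)*0 = 1/119 + 1*0 = 1/119 + 0 = 1/119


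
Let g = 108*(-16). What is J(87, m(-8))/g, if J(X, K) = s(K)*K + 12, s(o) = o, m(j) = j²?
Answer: -1027/432 ≈ -2.3773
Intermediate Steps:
g = -1728
J(X, K) = 12 + K² (J(X, K) = K*K + 12 = K² + 12 = 12 + K²)
J(87, m(-8))/g = (12 + ((-8)²)²)/(-1728) = (12 + 64²)*(-1/1728) = (12 + 4096)*(-1/1728) = 4108*(-1/1728) = -1027/432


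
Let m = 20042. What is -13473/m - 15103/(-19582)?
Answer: 9716510/98115611 ≈ 0.099031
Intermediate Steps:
-13473/m - 15103/(-19582) = -13473/20042 - 15103/(-19582) = -13473*1/20042 - 15103*(-1/19582) = -13473/20042 + 15103/19582 = 9716510/98115611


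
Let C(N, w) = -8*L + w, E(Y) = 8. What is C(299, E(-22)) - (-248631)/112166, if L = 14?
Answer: -11416633/112166 ≈ -101.78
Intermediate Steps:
C(N, w) = -112 + w (C(N, w) = -8*14 + w = -112 + w)
C(299, E(-22)) - (-248631)/112166 = (-112 + 8) - (-248631)/112166 = -104 - (-248631)/112166 = -104 - 1*(-248631/112166) = -104 + 248631/112166 = -11416633/112166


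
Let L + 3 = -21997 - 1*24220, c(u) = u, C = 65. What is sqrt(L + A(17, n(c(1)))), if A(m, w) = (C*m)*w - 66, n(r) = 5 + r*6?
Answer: I*sqrt(34131) ≈ 184.75*I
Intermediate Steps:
n(r) = 5 + 6*r
A(m, w) = -66 + 65*m*w (A(m, w) = (65*m)*w - 66 = 65*m*w - 66 = -66 + 65*m*w)
L = -46220 (L = -3 + (-21997 - 1*24220) = -3 + (-21997 - 24220) = -3 - 46217 = -46220)
sqrt(L + A(17, n(c(1)))) = sqrt(-46220 + (-66 + 65*17*(5 + 6*1))) = sqrt(-46220 + (-66 + 65*17*(5 + 6))) = sqrt(-46220 + (-66 + 65*17*11)) = sqrt(-46220 + (-66 + 12155)) = sqrt(-46220 + 12089) = sqrt(-34131) = I*sqrt(34131)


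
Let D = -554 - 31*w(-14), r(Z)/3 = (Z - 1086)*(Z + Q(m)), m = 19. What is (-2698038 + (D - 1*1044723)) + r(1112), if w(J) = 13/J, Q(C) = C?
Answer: -51170955/14 ≈ -3.6551e+6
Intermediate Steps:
r(Z) = 3*(-1086 + Z)*(19 + Z) (r(Z) = 3*((Z - 1086)*(Z + 19)) = 3*((-1086 + Z)*(19 + Z)) = 3*(-1086 + Z)*(19 + Z))
D = -7353/14 (D = -554 - 403/(-14) = -554 - 403*(-1)/14 = -554 - 31*(-13/14) = -554 + 403/14 = -7353/14 ≈ -525.21)
(-2698038 + (D - 1*1044723)) + r(1112) = (-2698038 + (-7353/14 - 1*1044723)) + (-61902 - 3201*1112 + 3*1112**2) = (-2698038 + (-7353/14 - 1044723)) + (-61902 - 3559512 + 3*1236544) = (-2698038 - 14633475/14) + (-61902 - 3559512 + 3709632) = -52406007/14 + 88218 = -51170955/14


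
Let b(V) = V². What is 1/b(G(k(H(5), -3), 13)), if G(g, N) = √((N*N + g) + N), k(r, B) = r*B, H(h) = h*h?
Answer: 1/107 ≈ 0.0093458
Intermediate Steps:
H(h) = h²
k(r, B) = B*r
G(g, N) = √(N + g + N²) (G(g, N) = √((N² + g) + N) = √((g + N²) + N) = √(N + g + N²))
1/b(G(k(H(5), -3), 13)) = 1/((√(13 - 3*5² + 13²))²) = 1/((√(13 - 3*25 + 169))²) = 1/((√(13 - 75 + 169))²) = 1/((√107)²) = 1/107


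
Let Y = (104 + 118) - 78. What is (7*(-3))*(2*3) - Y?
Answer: -270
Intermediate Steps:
Y = 144 (Y = 222 - 78 = 144)
(7*(-3))*(2*3) - Y = (7*(-3))*(2*3) - 1*144 = -21*6 - 144 = -126 - 144 = -270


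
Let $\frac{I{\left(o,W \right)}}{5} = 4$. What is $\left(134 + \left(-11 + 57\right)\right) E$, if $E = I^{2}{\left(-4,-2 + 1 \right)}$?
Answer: $72000$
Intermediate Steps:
$I{\left(o,W \right)} = 20$ ($I{\left(o,W \right)} = 5 \cdot 4 = 20$)
$E = 400$ ($E = 20^{2} = 400$)
$\left(134 + \left(-11 + 57\right)\right) E = \left(134 + \left(-11 + 57\right)\right) 400 = \left(134 + 46\right) 400 = 180 \cdot 400 = 72000$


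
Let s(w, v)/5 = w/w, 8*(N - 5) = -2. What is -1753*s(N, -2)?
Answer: -8765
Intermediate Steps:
N = 19/4 (N = 5 + (1/8)*(-2) = 5 - 1/4 = 19/4 ≈ 4.7500)
s(w, v) = 5 (s(w, v) = 5*(w/w) = 5*1 = 5)
-1753*s(N, -2) = -1753*5 = -8765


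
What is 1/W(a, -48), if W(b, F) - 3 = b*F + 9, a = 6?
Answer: -1/276 ≈ -0.0036232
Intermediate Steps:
W(b, F) = 12 + F*b (W(b, F) = 3 + (b*F + 9) = 3 + (F*b + 9) = 3 + (9 + F*b) = 12 + F*b)
1/W(a, -48) = 1/(12 - 48*6) = 1/(12 - 288) = 1/(-276) = -1/276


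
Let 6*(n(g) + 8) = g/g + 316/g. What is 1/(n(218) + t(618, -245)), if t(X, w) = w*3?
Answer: -218/161885 ≈ -0.0013466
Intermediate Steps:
t(X, w) = 3*w
n(g) = -47/6 + 158/(3*g) (n(g) = -8 + (g/g + 316/g)/6 = -8 + (1 + 316/g)/6 = -8 + (⅙ + 158/(3*g)) = -47/6 + 158/(3*g))
1/(n(218) + t(618, -245)) = 1/((⅙)*(316 - 47*218)/218 + 3*(-245)) = 1/((⅙)*(1/218)*(316 - 10246) - 735) = 1/((⅙)*(1/218)*(-9930) - 735) = 1/(-1655/218 - 735) = 1/(-161885/218) = -218/161885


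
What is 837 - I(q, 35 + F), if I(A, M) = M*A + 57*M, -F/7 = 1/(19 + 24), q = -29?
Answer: -5953/43 ≈ -138.44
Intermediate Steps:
F = -7/43 (F = -7/(19 + 24) = -7/43 ≈ -0.16279)
I(A, M) = 57*M + A*M (I(A, M) = A*M + 57*M = 57*M + A*M)
837 - I(q, 35 + F) = 837 - (35 - 7/43)*(57 - 29) = 837 - 1498*28/43 = 837 - 1*41944/43 = 837 - 41944/43 = -5953/43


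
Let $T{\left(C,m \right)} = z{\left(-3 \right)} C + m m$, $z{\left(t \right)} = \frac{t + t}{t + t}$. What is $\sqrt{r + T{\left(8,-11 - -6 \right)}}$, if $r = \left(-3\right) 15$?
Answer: $2 i \sqrt{3} \approx 3.4641 i$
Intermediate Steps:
$z{\left(t \right)} = 1$ ($z{\left(t \right)} = \frac{2 t}{2 t} = 2 t \frac{1}{2 t} = 1$)
$r = -45$
$T{\left(C,m \right)} = C + m^{2}$ ($T{\left(C,m \right)} = 1 C + m m = C + m^{2}$)
$\sqrt{r + T{\left(8,-11 - -6 \right)}} = \sqrt{-45 + \left(8 + \left(-11 - -6\right)^{2}\right)} = \sqrt{-45 + \left(8 + \left(-11 + 6\right)^{2}\right)} = \sqrt{-45 + \left(8 + \left(-5\right)^{2}\right)} = \sqrt{-45 + \left(8 + 25\right)} = \sqrt{-45 + 33} = \sqrt{-12} = 2 i \sqrt{3}$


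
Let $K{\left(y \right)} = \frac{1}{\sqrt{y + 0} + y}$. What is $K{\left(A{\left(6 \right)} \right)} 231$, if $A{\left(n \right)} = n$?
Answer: $\frac{231}{5} - \frac{77 \sqrt{6}}{10} \approx 27.339$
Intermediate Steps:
$K{\left(y \right)} = \frac{1}{y + \sqrt{y}}$ ($K{\left(y \right)} = \frac{1}{\sqrt{y} + y} = \frac{1}{y + \sqrt{y}}$)
$K{\left(A{\left(6 \right)} \right)} 231 = \frac{1}{6 + \sqrt{6}} \cdot 231 = \frac{231}{6 + \sqrt{6}}$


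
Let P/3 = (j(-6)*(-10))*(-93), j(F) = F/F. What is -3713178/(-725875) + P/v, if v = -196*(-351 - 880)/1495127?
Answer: 1514407009386939/87568108250 ≈ 17294.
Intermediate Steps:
j(F) = 1
v = 241276/1495127 (v = -196*(-1231)*(1/1495127) = 241276*(1/1495127) = 241276/1495127 ≈ 0.16137)
P = 2790 (P = 3*((1*(-10))*(-93)) = 3*(-10*(-93)) = 3*930 = 2790)
-3713178/(-725875) + P/v = -3713178/(-725875) + 2790/(241276/1495127) = -3713178*(-1/725875) + 2790*(1495127/241276) = 3713178/725875 + 2085702165/120638 = 1514407009386939/87568108250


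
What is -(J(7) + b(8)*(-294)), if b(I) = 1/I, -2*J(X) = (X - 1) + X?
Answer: 173/4 ≈ 43.250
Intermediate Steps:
J(X) = ½ - X (J(X) = -((X - 1) + X)/2 = -((-1 + X) + X)/2 = -(-1 + 2*X)/2 = ½ - X)
-(J(7) + b(8)*(-294)) = -((½ - 1*7) - 294/8) = -((½ - 7) + (⅛)*(-294)) = -(-13/2 - 147/4) = -1*(-173/4) = 173/4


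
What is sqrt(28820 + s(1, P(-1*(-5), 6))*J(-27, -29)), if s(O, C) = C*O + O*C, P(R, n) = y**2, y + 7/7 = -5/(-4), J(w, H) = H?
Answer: sqrt(461062)/4 ≈ 169.75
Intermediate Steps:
y = 1/4 (y = -1 - 5/(-4) = -1 - 5*(-1/4) = -1 + 5/4 = 1/4 ≈ 0.25000)
P(R, n) = 1/16 (P(R, n) = (1/4)**2 = 1/16)
s(O, C) = 2*C*O (s(O, C) = C*O + C*O = 2*C*O)
sqrt(28820 + s(1, P(-1*(-5), 6))*J(-27, -29)) = sqrt(28820 + (2*(1/16)*1)*(-29)) = sqrt(28820 + (1/8)*(-29)) = sqrt(28820 - 29/8) = sqrt(230531/8) = sqrt(461062)/4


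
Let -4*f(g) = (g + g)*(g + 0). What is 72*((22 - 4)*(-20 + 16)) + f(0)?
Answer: -5184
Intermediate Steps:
f(g) = -g**2/2 (f(g) = -(g + g)*(g + 0)/4 = -2*g*g/4 = -g**2/2)
72*((22 - 4)*(-20 + 16)) + f(0) = 72*((22 - 4)*(-20 + 16)) - 1/2*0**2 = 72*(18*(-4)) - 1/2*0 = 72*(-72) + 0 = -5184 + 0 = -5184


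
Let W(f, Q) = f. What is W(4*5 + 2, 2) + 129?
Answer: 151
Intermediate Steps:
W(4*5 + 2, 2) + 129 = (4*5 + 2) + 129 = (20 + 2) + 129 = 22 + 129 = 151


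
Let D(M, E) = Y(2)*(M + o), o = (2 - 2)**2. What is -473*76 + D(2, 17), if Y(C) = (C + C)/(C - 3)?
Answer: -35956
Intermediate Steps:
o = 0 (o = 0**2 = 0)
Y(C) = 2*C/(-3 + C) (Y(C) = (2*C)/(-3 + C) = 2*C/(-3 + C))
D(M, E) = -4*M (D(M, E) = (2*2/(-3 + 2))*(M + 0) = (2*2/(-1))*M = (2*2*(-1))*M = -4*M)
-473*76 + D(2, 17) = -473*76 - 4*2 = -35948 - 8 = -35956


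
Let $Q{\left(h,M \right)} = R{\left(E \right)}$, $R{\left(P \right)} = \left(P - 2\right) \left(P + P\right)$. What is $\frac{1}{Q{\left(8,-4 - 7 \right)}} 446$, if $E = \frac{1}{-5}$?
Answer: $\frac{5575}{11} \approx 506.82$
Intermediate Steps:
$E = - \frac{1}{5} \approx -0.2$
$R{\left(P \right)} = 2 P \left(-2 + P\right)$ ($R{\left(P \right)} = \left(-2 + P\right) 2 P = 2 P \left(-2 + P\right)$)
$Q{\left(h,M \right)} = \frac{22}{25}$ ($Q{\left(h,M \right)} = 2 \left(- \frac{1}{5}\right) \left(-2 - \frac{1}{5}\right) = 2 \left(- \frac{1}{5}\right) \left(- \frac{11}{5}\right) = \frac{22}{25}$)
$\frac{1}{Q{\left(8,-4 - 7 \right)}} 446 = \frac{1}{\frac{22}{25}} \cdot 446 = \frac{25}{22} \cdot 446 = \frac{5575}{11}$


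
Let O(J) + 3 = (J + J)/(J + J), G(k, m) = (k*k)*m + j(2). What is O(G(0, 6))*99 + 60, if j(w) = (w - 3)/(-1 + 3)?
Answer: -138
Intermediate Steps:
j(w) = -3/2 + w/2 (j(w) = (-3 + w)/2 = (-3 + w)*(1/2) = -3/2 + w/2)
G(k, m) = -1/2 + m*k**2 (G(k, m) = (k*k)*m + (-3/2 + (1/2)*2) = k**2*m + (-3/2 + 1) = m*k**2 - 1/2 = -1/2 + m*k**2)
O(J) = -2 (O(J) = -3 + (J + J)/(J + J) = -3 + (2*J)/((2*J)) = -3 + (2*J)*(1/(2*J)) = -3 + 1 = -2)
O(G(0, 6))*99 + 60 = -2*99 + 60 = -198 + 60 = -138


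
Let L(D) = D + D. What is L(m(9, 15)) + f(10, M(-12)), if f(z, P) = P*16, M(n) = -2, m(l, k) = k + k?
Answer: 28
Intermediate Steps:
m(l, k) = 2*k
L(D) = 2*D
f(z, P) = 16*P
L(m(9, 15)) + f(10, M(-12)) = 2*(2*15) + 16*(-2) = 2*30 - 32 = 60 - 32 = 28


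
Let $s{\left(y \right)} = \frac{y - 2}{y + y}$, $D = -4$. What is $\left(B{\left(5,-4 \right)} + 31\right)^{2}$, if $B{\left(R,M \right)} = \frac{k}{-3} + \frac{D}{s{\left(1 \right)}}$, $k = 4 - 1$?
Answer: $1444$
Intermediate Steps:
$k = 3$ ($k = 4 - 1 = 3$)
$s{\left(y \right)} = \frac{-2 + y}{2 y}$
$B{\left(R,M \right)} = 7$ ($B{\left(R,M \right)} = \frac{3}{-3} - \frac{4}{\frac{1}{2} \cdot 1^{-1} \left(-2 + 1\right)} = 3 \left(- \frac{1}{3}\right) - \frac{4}{\frac{1}{2} \cdot 1 \left(-1\right)} = -1 - \frac{4}{- \frac{1}{2}} = -1 - -8 = -1 + 8 = 7$)
$\left(B{\left(5,-4 \right)} + 31\right)^{2} = \left(7 + 31\right)^{2} = 38^{2} = 1444$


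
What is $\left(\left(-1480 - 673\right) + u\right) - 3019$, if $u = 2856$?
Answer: $-2316$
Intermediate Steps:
$\left(\left(-1480 - 673\right) + u\right) - 3019 = \left(\left(-1480 - 673\right) + 2856\right) - 3019 = \left(-2153 + 2856\right) - 3019 = 703 - 3019 = -2316$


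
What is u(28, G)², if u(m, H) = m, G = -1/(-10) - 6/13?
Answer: 784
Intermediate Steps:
G = -47/130 (G = -1*(-⅒) - 6*1/13 = ⅒ - 6/13 = -47/130 ≈ -0.36154)
u(28, G)² = 28² = 784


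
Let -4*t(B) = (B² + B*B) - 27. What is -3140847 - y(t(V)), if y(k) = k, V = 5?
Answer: -12563365/4 ≈ -3.1408e+6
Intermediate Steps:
t(B) = 27/4 - B²/2 (t(B) = -((B² + B*B) - 27)/4 = -((B² + B²) - 27)/4 = -(2*B² - 27)/4 = -(-27 + 2*B²)/4 = 27/4 - B²/2)
-3140847 - y(t(V)) = -3140847 - (27/4 - ½*5²) = -3140847 - (27/4 - ½*25) = -3140847 - (27/4 - 25/2) = -3140847 - 1*(-23/4) = -3140847 + 23/4 = -12563365/4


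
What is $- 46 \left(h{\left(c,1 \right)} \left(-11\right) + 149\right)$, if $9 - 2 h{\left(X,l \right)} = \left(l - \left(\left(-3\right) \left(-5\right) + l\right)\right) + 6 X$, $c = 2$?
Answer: $-3818$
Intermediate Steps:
$h{\left(X,l \right)} = 12 - 3 X$ ($h{\left(X,l \right)} = \frac{9}{2} - \frac{\left(l - \left(\left(-3\right) \left(-5\right) + l\right)\right) + 6 X}{2} = \frac{9}{2} - \frac{\left(l - \left(15 + l\right)\right) + 6 X}{2} = \frac{9}{2} - \frac{-15 + 6 X}{2} = \frac{9}{2} - \left(- \frac{15}{2} + 3 X\right) = 12 - 3 X$)
$- 46 \left(h{\left(c,1 \right)} \left(-11\right) + 149\right) = - 46 \left(\left(12 - 6\right) \left(-11\right) + 149\right) = - 46 \left(6 \left(-11\right) + 149\right) = - 46 \left(-66 + 149\right) = \left(-46\right) 83 = -3818$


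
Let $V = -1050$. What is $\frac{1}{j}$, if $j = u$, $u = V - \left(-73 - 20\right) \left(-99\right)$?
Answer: $- \frac{1}{10257} \approx -9.7494 \cdot 10^{-5}$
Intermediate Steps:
$u = -10257$ ($u = -1050 - \left(-73 - 20\right) \left(-99\right) = -1050 - \left(-93\right) \left(-99\right) = -1050 - 9207 = -10257$)
$j = -10257$
$\frac{1}{j} = \frac{1}{-10257} = - \frac{1}{10257}$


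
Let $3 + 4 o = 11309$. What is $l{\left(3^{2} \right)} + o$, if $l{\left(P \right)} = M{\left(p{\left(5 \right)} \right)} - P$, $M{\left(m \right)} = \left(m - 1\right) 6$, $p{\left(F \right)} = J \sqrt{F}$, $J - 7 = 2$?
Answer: $\frac{5623}{2} + 54 \sqrt{5} \approx 2932.2$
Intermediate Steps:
$J = 9$ ($J = 7 + 2 = 9$)
$p{\left(F \right)} = 9 \sqrt{F}$
$M{\left(m \right)} = -6 + 6 m$ ($M{\left(m \right)} = \left(-1 + m\right) 6 = -6 + 6 m$)
$o = \frac{5653}{2}$ ($o = - \frac{3}{4} + \frac{1}{4} \cdot 11309 = - \frac{3}{4} + \frac{11309}{4} = \frac{5653}{2} \approx 2826.5$)
$l{\left(P \right)} = -6 - P + 54 \sqrt{5}$ ($l{\left(P \right)} = \left(-6 + 6 \cdot 9 \sqrt{5}\right) - P = \left(-6 + 54 \sqrt{5}\right) - P = -6 - P + 54 \sqrt{5}$)
$l{\left(3^{2} \right)} + o = \left(-6 - 3^{2} + 54 \sqrt{5}\right) + \frac{5653}{2} = \left(-6 - 9 + 54 \sqrt{5}\right) + \frac{5653}{2} = \left(-15 + 54 \sqrt{5}\right) + \frac{5653}{2} = \frac{5623}{2} + 54 \sqrt{5}$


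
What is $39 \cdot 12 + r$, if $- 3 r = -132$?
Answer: $512$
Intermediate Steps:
$r = 44$ ($r = \left(- \frac{1}{3}\right) \left(-132\right) = 44$)
$39 \cdot 12 + r = 39 \cdot 12 + 44 = 468 + 44 = 512$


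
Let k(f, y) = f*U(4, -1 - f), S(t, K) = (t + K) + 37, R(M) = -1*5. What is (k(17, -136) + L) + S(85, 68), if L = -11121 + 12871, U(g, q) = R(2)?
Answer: 1855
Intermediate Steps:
R(M) = -5
U(g, q) = -5
S(t, K) = 37 + K + t (S(t, K) = (K + t) + 37 = 37 + K + t)
k(f, y) = -5*f (k(f, y) = f*(-5) = -5*f)
L = 1750
(k(17, -136) + L) + S(85, 68) = (-5*17 + 1750) + (37 + 68 + 85) = (-85 + 1750) + 190 = 1665 + 190 = 1855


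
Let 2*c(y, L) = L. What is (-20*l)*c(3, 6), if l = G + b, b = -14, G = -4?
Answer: 1080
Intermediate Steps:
l = -18 (l = -4 - 14 = -18)
c(y, L) = L/2
(-20*l)*c(3, 6) = (-20*(-18))*((½)*6) = 360*3 = 1080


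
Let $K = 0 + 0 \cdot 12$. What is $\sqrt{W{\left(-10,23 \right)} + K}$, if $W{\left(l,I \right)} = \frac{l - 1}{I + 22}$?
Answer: $\frac{i \sqrt{55}}{15} \approx 0.49441 i$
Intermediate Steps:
$W{\left(l,I \right)} = \frac{-1 + l}{22 + I}$
$K = 0$ ($K = 0 + 0 = 0$)
$\sqrt{W{\left(-10,23 \right)} + K} = \sqrt{\frac{-1 - 10}{22 + 23} + 0} = \sqrt{\frac{1}{45} \left(-11\right) + 0} = \sqrt{- \frac{11}{45} + 0} = \sqrt{- \frac{11}{45}} = \frac{i \sqrt{55}}{15}$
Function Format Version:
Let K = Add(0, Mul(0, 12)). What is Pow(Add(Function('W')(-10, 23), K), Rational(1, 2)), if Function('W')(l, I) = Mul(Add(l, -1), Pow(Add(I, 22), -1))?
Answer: Mul(Rational(1, 15), I, Pow(55, Rational(1, 2))) ≈ Mul(0.49441, I)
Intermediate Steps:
Function('W')(l, I) = Mul(Pow(Add(22, I), -1), Add(-1, l)) (Function('W')(l, I) = Mul(Add(-1, l), Pow(Add(22, I), -1)) = Mul(Pow(Add(22, I), -1), Add(-1, l)))
K = 0 (K = Add(0, 0) = 0)
Pow(Add(Function('W')(-10, 23), K), Rational(1, 2)) = Pow(Add(Mul(Pow(Add(22, 23), -1), Add(-1, -10)), 0), Rational(1, 2)) = Pow(Add(Mul(Pow(45, -1), -11), 0), Rational(1, 2)) = Pow(Add(Mul(Rational(1, 45), -11), 0), Rational(1, 2)) = Pow(Add(Rational(-11, 45), 0), Rational(1, 2)) = Pow(Rational(-11, 45), Rational(1, 2)) = Mul(Rational(1, 15), I, Pow(55, Rational(1, 2)))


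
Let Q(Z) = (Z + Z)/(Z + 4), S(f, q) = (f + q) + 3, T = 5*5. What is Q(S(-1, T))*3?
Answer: 162/31 ≈ 5.2258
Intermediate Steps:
T = 25
S(f, q) = 3 + f + q
Q(Z) = 2*Z/(4 + Z) (Q(Z) = (2*Z)/(4 + Z) = 2*Z/(4 + Z))
Q(S(-1, T))*3 = (2*(3 - 1 + 25)/(4 + (3 - 1 + 25)))*3 = (2*27/(4 + 27))*3 = (2*27/31)*3 = (2*27*(1/31))*3 = (54/31)*3 = 162/31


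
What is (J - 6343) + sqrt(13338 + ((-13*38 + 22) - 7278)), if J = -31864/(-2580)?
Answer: -4083269/645 + 2*sqrt(1397) ≈ -6255.9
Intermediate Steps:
J = 7966/645 (J = -31864*(-1/2580) = 7966/645 ≈ 12.350)
(J - 6343) + sqrt(13338 + ((-13*38 + 22) - 7278)) = (7966/645 - 6343) + sqrt(13338 + ((-13*38 + 22) - 7278)) = -4083269/645 + sqrt(13338 + ((-494 + 22) - 7278)) = -4083269/645 + sqrt(13338 + (-472 - 7278)) = -4083269/645 + sqrt(13338 - 7750) = -4083269/645 + sqrt(5588) = -4083269/645 + 2*sqrt(1397)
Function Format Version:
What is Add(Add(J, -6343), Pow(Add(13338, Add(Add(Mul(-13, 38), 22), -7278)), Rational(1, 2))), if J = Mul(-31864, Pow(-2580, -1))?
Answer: Add(Rational(-4083269, 645), Mul(2, Pow(1397, Rational(1, 2)))) ≈ -6255.9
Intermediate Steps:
J = Rational(7966, 645) (J = Mul(-31864, Rational(-1, 2580)) = Rational(7966, 645) ≈ 12.350)
Add(Add(J, -6343), Pow(Add(13338, Add(Add(Mul(-13, 38), 22), -7278)), Rational(1, 2))) = Add(Add(Rational(7966, 645), -6343), Pow(Add(13338, Add(Add(Mul(-13, 38), 22), -7278)), Rational(1, 2))) = Add(Rational(-4083269, 645), Pow(Add(13338, Add(Add(-494, 22), -7278)), Rational(1, 2))) = Add(Rational(-4083269, 645), Pow(Add(13338, Add(-472, -7278)), Rational(1, 2))) = Add(Rational(-4083269, 645), Pow(Add(13338, -7750), Rational(1, 2))) = Add(Rational(-4083269, 645), Pow(5588, Rational(1, 2))) = Add(Rational(-4083269, 645), Mul(2, Pow(1397, Rational(1, 2))))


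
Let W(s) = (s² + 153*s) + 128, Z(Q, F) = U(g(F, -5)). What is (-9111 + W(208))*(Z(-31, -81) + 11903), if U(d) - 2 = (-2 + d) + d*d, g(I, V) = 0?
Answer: 786847815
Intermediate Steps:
U(d) = d + d² (U(d) = 2 + ((-2 + d) + d*d) = 2 + ((-2 + d) + d²) = 2 + (-2 + d + d²) = d + d²)
Z(Q, F) = 0 (Z(Q, F) = 0*(1 + 0) = 0*1 = 0)
W(s) = 128 + s² + 153*s
(-9111 + W(208))*(Z(-31, -81) + 11903) = (-9111 + (128 + 208² + 153*208))*(0 + 11903) = (-9111 + (128 + 43264 + 31824))*11903 = (-9111 + 75216)*11903 = 66105*11903 = 786847815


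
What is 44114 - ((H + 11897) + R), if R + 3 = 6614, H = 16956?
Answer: 8650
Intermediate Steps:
R = 6611 (R = -3 + 6614 = 6611)
44114 - ((H + 11897) + R) = 44114 - ((16956 + 11897) + 6611) = 44114 - (28853 + 6611) = 44114 - 1*35464 = 44114 - 35464 = 8650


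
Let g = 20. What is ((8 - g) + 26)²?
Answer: 196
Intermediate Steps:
((8 - g) + 26)² = ((8 - 1*20) + 26)² = ((8 - 20) + 26)² = (-12 + 26)² = 14² = 196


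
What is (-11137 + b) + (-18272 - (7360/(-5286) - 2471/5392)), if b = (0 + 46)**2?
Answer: -388927697995/14251056 ≈ -27291.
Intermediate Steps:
b = 2116 (b = 46**2 = 2116)
(-11137 + b) + (-18272 - (7360/(-5286) - 2471/5392)) = (-11137 + 2116) + (-18272 - (7360/(-5286) - 2471/5392)) = -9021 + (-18272 - (7360*(-1/5286) - 2471*1/5392)) = -9021 + (-18272 - (-3680/2643 - 2471/5392)) = -9021 + (-18272 - 1*(-26373413/14251056)) = -9021 + (-18272 + 26373413/14251056) = -9021 - 260368921819/14251056 = -388927697995/14251056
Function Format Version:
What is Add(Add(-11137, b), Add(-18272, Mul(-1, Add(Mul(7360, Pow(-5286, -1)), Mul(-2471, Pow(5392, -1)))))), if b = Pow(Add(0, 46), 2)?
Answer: Rational(-388927697995, 14251056) ≈ -27291.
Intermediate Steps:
b = 2116 (b = Pow(46, 2) = 2116)
Add(Add(-11137, b), Add(-18272, Mul(-1, Add(Mul(7360, Pow(-5286, -1)), Mul(-2471, Pow(5392, -1)))))) = Add(Add(-11137, 2116), Add(-18272, Mul(-1, Add(Mul(7360, Pow(-5286, -1)), Mul(-2471, Pow(5392, -1)))))) = Add(-9021, Add(-18272, Mul(-1, Add(Mul(7360, Rational(-1, 5286)), Mul(-2471, Rational(1, 5392)))))) = Add(-9021, Add(-18272, Mul(-1, Add(Rational(-3680, 2643), Rational(-2471, 5392))))) = Add(-9021, Add(-18272, Mul(-1, Rational(-26373413, 14251056)))) = Add(-9021, Add(-18272, Rational(26373413, 14251056))) = Add(-9021, Rational(-260368921819, 14251056)) = Rational(-388927697995, 14251056)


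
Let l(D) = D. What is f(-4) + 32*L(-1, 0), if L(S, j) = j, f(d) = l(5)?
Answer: 5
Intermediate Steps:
f(d) = 5
f(-4) + 32*L(-1, 0) = 5 + 32*0 = 5 + 0 = 5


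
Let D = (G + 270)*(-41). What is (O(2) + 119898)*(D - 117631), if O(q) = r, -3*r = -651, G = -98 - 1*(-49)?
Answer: -15217609580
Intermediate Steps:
G = -49 (G = -98 + 49 = -49)
r = 217 (r = -⅓*(-651) = 217)
O(q) = 217
D = -9061 (D = (-49 + 270)*(-41) = 221*(-41) = -9061)
(O(2) + 119898)*(D - 117631) = (217 + 119898)*(-9061 - 117631) = 120115*(-126692) = -15217609580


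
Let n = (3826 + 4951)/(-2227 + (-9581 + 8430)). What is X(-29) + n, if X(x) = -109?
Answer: -376979/3378 ≈ -111.60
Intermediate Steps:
n = -8777/3378 (n = 8777/(-2227 - 1151) = 8777/(-3378) = 8777*(-1/3378) = -8777/3378 ≈ -2.5983)
X(-29) + n = -109 - 8777/3378 = -376979/3378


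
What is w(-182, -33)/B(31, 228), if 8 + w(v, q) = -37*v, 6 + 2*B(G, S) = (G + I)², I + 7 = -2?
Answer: 6726/239 ≈ 28.142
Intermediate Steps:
I = -9 (I = -7 - 2 = -9)
B(G, S) = -3 + (-9 + G)²/2 (B(G, S) = -3 + (G - 9)²/2 = -3 + (-9 + G)²/2)
w(v, q) = -8 - 37*v
w(-182, -33)/B(31, 228) = (-8 - 37*(-182))/(-3 + (-9 + 31)²/2) = (-8 + 6734)/(-3 + (½)*22²) = 6726/(-3 + (½)*484) = 6726/(-3 + 242) = 6726/239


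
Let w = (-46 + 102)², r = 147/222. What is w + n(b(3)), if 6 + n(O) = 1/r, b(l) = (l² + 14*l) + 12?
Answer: 153444/49 ≈ 3131.5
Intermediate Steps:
r = 49/74 (r = 147*(1/222) = 49/74 ≈ 0.66216)
b(l) = 12 + l² + 14*l
n(O) = -220/49 (n(O) = -6 + 1/(49/74) = -6 + 74/49 = -220/49)
w = 3136 (w = 56² = 3136)
w + n(b(3)) = 3136 - 220/49 = 153444/49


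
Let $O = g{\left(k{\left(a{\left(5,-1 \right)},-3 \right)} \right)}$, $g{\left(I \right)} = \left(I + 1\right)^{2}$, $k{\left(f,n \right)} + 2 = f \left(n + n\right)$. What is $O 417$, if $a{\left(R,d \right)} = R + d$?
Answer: $260625$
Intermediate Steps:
$k{\left(f,n \right)} = -2 + 2 f n$ ($k{\left(f,n \right)} = -2 + f \left(n + n\right) = -2 + f 2 n = -2 + 2 f n$)
$g{\left(I \right)} = \left(1 + I\right)^{2}$
$O = 625$ ($O = \left(1 + \left(-2 + 2 \left(5 - 1\right) \left(-3\right)\right)\right)^{2} = \left(1 + \left(-2 + 2 \cdot 4 \left(-3\right)\right)\right)^{2} = \left(1 - 26\right)^{2} = \left(-25\right)^{2} = 625$)
$O 417 = 625 \cdot 417 = 260625$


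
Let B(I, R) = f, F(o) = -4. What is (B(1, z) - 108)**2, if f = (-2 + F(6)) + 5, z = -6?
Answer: 11881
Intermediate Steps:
f = -1 (f = (-2 - 4) + 5 = -6 + 5 = -1)
B(I, R) = -1
(B(1, z) - 108)**2 = (-1 - 108)**2 = (-109)**2 = 11881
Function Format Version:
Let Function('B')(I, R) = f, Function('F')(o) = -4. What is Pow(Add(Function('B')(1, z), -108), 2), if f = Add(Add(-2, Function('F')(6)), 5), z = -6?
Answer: 11881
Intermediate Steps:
f = -1 (f = Add(Add(-2, -4), 5) = Add(-6, 5) = -1)
Function('B')(I, R) = -1
Pow(Add(Function('B')(1, z), -108), 2) = Pow(Add(-1, -108), 2) = Pow(-109, 2) = 11881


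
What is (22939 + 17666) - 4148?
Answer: 36457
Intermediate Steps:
(22939 + 17666) - 4148 = 40605 - 4148 = 36457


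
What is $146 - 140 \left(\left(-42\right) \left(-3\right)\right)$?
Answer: $-17494$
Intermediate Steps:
$146 - 140 \left(\left(-42\right) \left(-3\right)\right) = 146 - 17640 = -17494$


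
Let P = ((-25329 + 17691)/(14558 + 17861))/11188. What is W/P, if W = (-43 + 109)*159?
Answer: -634368897228/1273 ≈ -4.9833e+8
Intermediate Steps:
W = 10494 (W = 66*159 = 10494)
P = -3819/181351886 (P = -7638/32419*(1/11188) = -7638*1/32419*(1/11188) = -7638/32419*1/11188 = -3819/181351886 ≈ -2.1059e-5)
W/P = 10494/(-3819/181351886) = 10494*(-181351886/3819) = -634368897228/1273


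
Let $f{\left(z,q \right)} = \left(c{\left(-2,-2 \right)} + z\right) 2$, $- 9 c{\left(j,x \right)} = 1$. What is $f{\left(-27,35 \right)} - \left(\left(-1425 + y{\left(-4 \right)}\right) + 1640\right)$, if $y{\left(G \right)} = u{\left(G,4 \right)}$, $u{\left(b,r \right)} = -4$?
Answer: $- \frac{2387}{9} \approx -265.22$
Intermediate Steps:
$y{\left(G \right)} = -4$
$c{\left(j,x \right)} = - \frac{1}{9}$ ($c{\left(j,x \right)} = \left(- \frac{1}{9}\right) 1 = - \frac{1}{9}$)
$f{\left(z,q \right)} = - \frac{2}{9} + 2 z$ ($f{\left(z,q \right)} = \left(- \frac{1}{9} + z\right) 2 = - \frac{2}{9} + 2 z$)
$f{\left(-27,35 \right)} - \left(\left(-1425 + y{\left(-4 \right)}\right) + 1640\right) = \left(- \frac{2}{9} + 2 \left(-27\right)\right) - \left(\left(-1425 - 4\right) + 1640\right) = \left(- \frac{2}{9} - 54\right) - \left(-1429 + 1640\right) = - \frac{488}{9} - 211 = - \frac{2387}{9}$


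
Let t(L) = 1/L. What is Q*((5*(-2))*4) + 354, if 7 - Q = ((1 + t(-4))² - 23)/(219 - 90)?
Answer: 17297/258 ≈ 67.043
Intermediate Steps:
Q = 14807/2064 (Q = 7 - ((1 + 1/(-4))² - 23)/(219 - 90) = 7 - ((1 - ¼)² - 23)/129 = 7 - ((¾)² - 23)/129 = 7 - (9/16 - 23)/129 = 7 - (-359)/(16*129) = 7 - 1*(-359/2064) = 7 + 359/2064 = 14807/2064 ≈ 7.1739)
Q*((5*(-2))*4) + 354 = 14807*((5*(-2))*4)/2064 + 354 = 14807*(-10*4)/2064 + 354 = (14807/2064)*(-40) + 354 = -74035/258 + 354 = 17297/258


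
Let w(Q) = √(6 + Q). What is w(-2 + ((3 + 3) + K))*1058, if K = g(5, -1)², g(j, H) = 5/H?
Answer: 1058*√35 ≈ 6259.2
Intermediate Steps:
K = 25 (K = (5/(-1))² = (5*(-1))² = (-5)² = 25)
w(-2 + ((3 + 3) + K))*1058 = √(6 + (-2 + ((3 + 3) + 25)))*1058 = √(6 + (-2 + (6 + 25)))*1058 = √(6 + (-2 + 31))*1058 = √(6 + 29)*1058 = √35*1058 = 1058*√35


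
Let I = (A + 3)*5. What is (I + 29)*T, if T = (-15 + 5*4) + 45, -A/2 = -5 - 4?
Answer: 6700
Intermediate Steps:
A = 18 (A = -2*(-5 - 4) = -2*(-9) = 18)
T = 50 (T = (-15 + 20) + 45 = 5 + 45 = 50)
I = 105 (I = (18 + 3)*5 = 21*5 = 105)
(I + 29)*T = (105 + 29)*50 = 134*50 = 6700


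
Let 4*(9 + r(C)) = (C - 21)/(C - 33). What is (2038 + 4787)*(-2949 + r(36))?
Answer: -80719275/4 ≈ -2.0180e+7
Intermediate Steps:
r(C) = -9 + (-21 + C)/(4*(-33 + C)) (r(C) = -9 + ((C - 21)/(C - 33))/4 = -9 + ((-21 + C)/(-33 + C))/4 = -9 + (-21 + C)/(4*(-33 + C)))
(2038 + 4787)*(-2949 + r(36)) = (2038 + 4787)*(-2949 + (1167 - 35*36)/(4*(-33 + 36))) = 6825*(-2949 + (¼)*(1167 - 1260)/3) = 6825*(-2949 + (¼)*(⅓)*(-93)) = 6825*(-2949 - 31/4) = 6825*(-11827/4) = -80719275/4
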